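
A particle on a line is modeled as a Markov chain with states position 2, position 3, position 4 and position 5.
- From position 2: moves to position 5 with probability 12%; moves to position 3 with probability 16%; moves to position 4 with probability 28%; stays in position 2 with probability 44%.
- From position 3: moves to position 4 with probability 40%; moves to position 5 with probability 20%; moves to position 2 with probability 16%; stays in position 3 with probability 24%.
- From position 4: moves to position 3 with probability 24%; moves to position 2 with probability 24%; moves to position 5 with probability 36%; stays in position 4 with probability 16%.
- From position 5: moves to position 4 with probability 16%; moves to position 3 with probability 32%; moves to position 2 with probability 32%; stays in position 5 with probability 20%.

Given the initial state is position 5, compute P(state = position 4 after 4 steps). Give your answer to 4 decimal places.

Propagate the distribution vector 4 steps from position 5.
After 0 steps: (0.0000, 0.0000, 0.0000, 1.0000)
After 1 step: (0.3200, 0.3200, 0.1600, 0.2000)
After 2 steps: (0.2944, 0.2304, 0.2752, 0.2000)
After 3 steps: (0.2964, 0.2324, 0.2506, 0.2205)
After 4 steps: (0.2983, 0.2339, 0.2514, 0.2164)
P(in position 4 after 4 steps) = 0.2514

0.2514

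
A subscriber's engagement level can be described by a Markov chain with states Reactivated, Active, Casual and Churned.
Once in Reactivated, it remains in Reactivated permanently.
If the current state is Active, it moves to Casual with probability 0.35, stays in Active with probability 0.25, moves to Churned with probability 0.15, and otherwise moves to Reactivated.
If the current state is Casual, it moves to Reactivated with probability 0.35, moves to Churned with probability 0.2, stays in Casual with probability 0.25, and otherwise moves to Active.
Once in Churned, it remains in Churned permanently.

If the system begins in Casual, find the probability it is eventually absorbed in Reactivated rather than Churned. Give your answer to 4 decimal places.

Let h(s) be the probability of absorption at Reactivated starting from transient state s. Then h(Reactivated) = 1 and h(Churned) = 0. By first-step analysis:
h(Active) = 0.25·1 + 0.25·h(Active) + 0.35·h(Casual) + 0.15·0
h(Casual) = 0.35·1 + 0.2·h(Active) + 0.25·h(Casual) + 0.2·0
Solving: h(Active) = 0.6294, h(Casual) = 0.6345.
Starting from Casual, the probability is 0.6345.

0.6345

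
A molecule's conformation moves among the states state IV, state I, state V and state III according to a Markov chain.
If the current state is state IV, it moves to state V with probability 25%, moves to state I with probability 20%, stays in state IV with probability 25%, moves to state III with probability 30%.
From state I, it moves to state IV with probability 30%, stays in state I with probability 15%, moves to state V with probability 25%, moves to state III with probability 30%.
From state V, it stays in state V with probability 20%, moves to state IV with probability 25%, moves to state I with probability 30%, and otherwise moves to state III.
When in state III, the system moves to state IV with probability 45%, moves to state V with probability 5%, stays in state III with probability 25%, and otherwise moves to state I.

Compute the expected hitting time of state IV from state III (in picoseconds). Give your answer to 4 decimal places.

2.5482

Let t(s) be the expected number of picoseconds to first reach state IV from state s, with t(state IV) = 0. Conditioning on the first picosecond:
t(state I) = 1 + 0.15·t(state I) + 0.25·t(state V) + 0.3·t(state III)
t(state V) = 1 + 0.3·t(state I) + 0.2·t(state V) + 0.25·t(state III)
t(state III) = 1 + 0.25·t(state I) + 0.05·t(state V) + 0.25·t(state III)
Solving: t(state I) = 3.0096, t(state V) = 3.1749, t(state III) = 2.5482.
Expected picoseconds from state III to state IV: 2.5482.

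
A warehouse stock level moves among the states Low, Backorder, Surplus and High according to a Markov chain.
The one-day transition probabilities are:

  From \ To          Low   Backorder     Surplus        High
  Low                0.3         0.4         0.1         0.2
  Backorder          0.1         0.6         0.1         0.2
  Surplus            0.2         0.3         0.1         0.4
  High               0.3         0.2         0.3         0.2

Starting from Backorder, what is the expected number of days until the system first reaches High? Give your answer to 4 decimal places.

Let t(s) be the expected number of days to first reach High from state s, with t(High) = 0. Conditioning on the first day:
t(Low) = 1 + 0.3·t(Low) + 0.4·t(Backorder) + 0.1·t(Surplus)
t(Backorder) = 1 + 0.1·t(Low) + 0.6·t(Backorder) + 0.1·t(Surplus)
t(Surplus) = 1 + 0.2·t(Low) + 0.3·t(Backorder) + 0.1·t(Surplus)
Solving: t(Low) = 4.5455, t(Backorder) = 4.5455, t(Surplus) = 3.6364.
Expected days from Backorder to High: 4.5455.

4.5455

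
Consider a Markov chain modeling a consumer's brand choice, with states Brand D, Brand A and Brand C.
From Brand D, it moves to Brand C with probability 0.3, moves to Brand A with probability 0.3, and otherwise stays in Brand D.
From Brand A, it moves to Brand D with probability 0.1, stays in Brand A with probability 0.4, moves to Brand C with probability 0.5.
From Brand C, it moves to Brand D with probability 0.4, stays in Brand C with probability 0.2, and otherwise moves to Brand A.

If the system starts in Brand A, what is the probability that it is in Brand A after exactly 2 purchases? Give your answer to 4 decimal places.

0.3900

Sum over the intermediate state after 1 purchase:
P = P(Brand A→Brand D)·P(Brand D→Brand A) + P(Brand A→Brand A)·P(Brand A→Brand A) + P(Brand A→Brand C)·P(Brand C→Brand A)
  = 0.1×0.3 + 0.4×0.4 + 0.5×0.4
  = 0.0300 + 0.1600 + 0.2000 = 0.3900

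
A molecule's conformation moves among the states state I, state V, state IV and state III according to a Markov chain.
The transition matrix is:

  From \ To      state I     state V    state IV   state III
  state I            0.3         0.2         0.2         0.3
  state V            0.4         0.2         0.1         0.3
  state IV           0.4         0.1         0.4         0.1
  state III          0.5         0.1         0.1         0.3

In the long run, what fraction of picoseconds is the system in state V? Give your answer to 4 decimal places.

0.1541

Let the stationary distribution be π with π = πP and π_1 + π_2 + π_3 + π_4 = 1.
π_1 = 0.3·π_1 + 0.4·π_2 + 0.4·π_3 + 0.5·π_4
π_2 = 0.2·π_1 + 0.2·π_2 + 0.1·π_3 + 0.1·π_4
π_3 = 0.2·π_1 + 0.1·π_2 + 0.4·π_3 + 0.1·π_4
Solving with the normalization constraint gives π = (0.3873, 0.1541, 0.1982, 0.2604).
So the stationary probability of state V is 0.1541.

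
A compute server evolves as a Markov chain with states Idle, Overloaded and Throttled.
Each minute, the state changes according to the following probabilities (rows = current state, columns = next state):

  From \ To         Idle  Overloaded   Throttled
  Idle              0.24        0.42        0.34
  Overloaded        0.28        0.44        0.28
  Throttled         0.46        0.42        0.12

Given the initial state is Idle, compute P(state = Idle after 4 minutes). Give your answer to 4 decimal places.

Propagate the distribution vector 4 minutes from Idle.
After 0 minutes: (1.0000, 0.0000, 0.0000)
After 1 minute: (0.2400, 0.4200, 0.3400)
After 2 minutes: (0.3316, 0.4284, 0.2400)
After 3 minutes: (0.3099, 0.4286, 0.2615)
After 4 minutes: (0.3147, 0.4286, 0.2568)
P(in Idle after 4 minutes) = 0.3147

0.3147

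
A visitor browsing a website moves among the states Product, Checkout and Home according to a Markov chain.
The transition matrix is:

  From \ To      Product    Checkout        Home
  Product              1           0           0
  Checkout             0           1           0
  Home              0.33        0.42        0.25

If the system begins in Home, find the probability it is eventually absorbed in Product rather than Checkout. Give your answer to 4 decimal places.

Let h(s) be the probability of absorption at Product starting from transient state s. Then h(Product) = 1 and h(Checkout) = 0. By first-step analysis:
h(Home) = 0.33·1 + 0.42·0 + 0.25·h(Home)
Solving: h(Home) = 0.4400.
Starting from Home, the probability is 0.4400.

0.4400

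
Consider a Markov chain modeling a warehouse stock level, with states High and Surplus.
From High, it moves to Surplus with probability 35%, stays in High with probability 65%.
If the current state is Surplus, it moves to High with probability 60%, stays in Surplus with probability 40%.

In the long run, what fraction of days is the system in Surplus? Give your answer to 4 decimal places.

0.3684

Let the stationary distribution be π with π = πP and π_1 + π_2 = 1.
π_1 = 0.65·π_1 + 0.6·π_2
Solving with the normalization constraint gives π = (0.6316, 0.3684).
So the stationary probability of Surplus is 0.3684.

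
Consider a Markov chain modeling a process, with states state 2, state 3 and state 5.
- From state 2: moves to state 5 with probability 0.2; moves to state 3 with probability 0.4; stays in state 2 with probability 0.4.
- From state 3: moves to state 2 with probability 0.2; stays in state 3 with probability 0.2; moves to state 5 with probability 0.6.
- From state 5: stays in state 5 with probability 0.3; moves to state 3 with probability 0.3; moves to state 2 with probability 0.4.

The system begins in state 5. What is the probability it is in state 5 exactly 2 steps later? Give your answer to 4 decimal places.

0.3500

Sum over the intermediate state after 1 step:
P = P(state 5→state 2)·P(state 2→state 5) + P(state 5→state 3)·P(state 3→state 5) + P(state 5→state 5)·P(state 5→state 5)
  = 0.4×0.2 + 0.3×0.6 + 0.3×0.3
  = 0.0800 + 0.1800 + 0.0900 = 0.3500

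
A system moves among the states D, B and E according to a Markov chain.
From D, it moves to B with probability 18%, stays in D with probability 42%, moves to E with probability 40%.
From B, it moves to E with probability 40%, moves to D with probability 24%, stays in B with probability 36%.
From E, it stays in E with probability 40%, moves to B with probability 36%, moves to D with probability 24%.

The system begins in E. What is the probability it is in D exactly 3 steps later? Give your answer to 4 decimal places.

0.2910

Propagate the distribution vector 3 steps from E.
After 0 steps: (0.0000, 0.0000, 1.0000)
After 1 step: (0.2400, 0.3600, 0.4000)
After 2 steps: (0.2832, 0.3168, 0.4000)
After 3 steps: (0.2910, 0.3090, 0.4000)
P(in D after 3 steps) = 0.2910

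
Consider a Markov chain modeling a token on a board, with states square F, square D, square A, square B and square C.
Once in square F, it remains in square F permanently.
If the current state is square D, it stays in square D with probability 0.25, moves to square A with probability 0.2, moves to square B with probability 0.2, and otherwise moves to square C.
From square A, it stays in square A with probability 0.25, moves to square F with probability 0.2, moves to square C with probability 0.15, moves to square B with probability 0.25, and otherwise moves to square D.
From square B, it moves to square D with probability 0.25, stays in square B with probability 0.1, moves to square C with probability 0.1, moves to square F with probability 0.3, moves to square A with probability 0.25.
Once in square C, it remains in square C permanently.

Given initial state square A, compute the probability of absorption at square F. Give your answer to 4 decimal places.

0.5075

Let h(s) be the probability of absorption at square F starting from transient state s. Then h(square F) = 1 and h(square C) = 0. By first-step analysis:
h(square D) = 0.25·h(square D) + 0.2·h(square A) + 0.2·h(square B) + 0.35·0
h(square A) = 0.2·1 + 0.15·h(square D) + 0.25·h(square A) + 0.25·h(square B) + 0.15·0
h(square B) = 0.3·1 + 0.25·h(square D) + 0.25·h(square A) + 0.1·h(square B) + 0.1·0
Solving: h(square D) = 0.2828, h(square A) = 0.5075, h(square B) = 0.5529.
Starting from square A, the probability is 0.5075.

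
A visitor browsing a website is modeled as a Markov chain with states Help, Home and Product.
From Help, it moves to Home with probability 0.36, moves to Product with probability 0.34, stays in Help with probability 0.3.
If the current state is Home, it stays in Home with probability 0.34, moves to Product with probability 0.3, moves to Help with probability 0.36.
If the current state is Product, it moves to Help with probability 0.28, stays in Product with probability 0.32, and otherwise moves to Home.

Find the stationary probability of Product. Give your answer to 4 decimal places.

Let the stationary distribution be π with π = πP and π_1 + π_2 + π_3 = 1.
π_1 = 0.3·π_1 + 0.36·π_2 + 0.28·π_3
π_2 = 0.36·π_1 + 0.34·π_2 + 0.4·π_3
Solving with the normalization constraint gives π = (0.3155, 0.3655, 0.3190).
So the stationary probability of Product is 0.3190.

0.3190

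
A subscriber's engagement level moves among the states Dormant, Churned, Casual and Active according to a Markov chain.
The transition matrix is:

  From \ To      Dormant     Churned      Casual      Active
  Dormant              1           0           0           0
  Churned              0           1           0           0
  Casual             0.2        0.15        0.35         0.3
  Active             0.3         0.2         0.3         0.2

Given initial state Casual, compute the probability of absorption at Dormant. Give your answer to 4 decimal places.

0.5814

Let h(s) be the probability of absorption at Dormant starting from transient state s. Then h(Dormant) = 1 and h(Churned) = 0. By first-step analysis:
h(Casual) = 0.2·1 + 0.15·0 + 0.35·h(Casual) + 0.3·h(Active)
h(Active) = 0.3·1 + 0.2·0 + 0.3·h(Casual) + 0.2·h(Active)
Solving: h(Casual) = 0.5814, h(Active) = 0.5930.
Starting from Casual, the probability is 0.5814.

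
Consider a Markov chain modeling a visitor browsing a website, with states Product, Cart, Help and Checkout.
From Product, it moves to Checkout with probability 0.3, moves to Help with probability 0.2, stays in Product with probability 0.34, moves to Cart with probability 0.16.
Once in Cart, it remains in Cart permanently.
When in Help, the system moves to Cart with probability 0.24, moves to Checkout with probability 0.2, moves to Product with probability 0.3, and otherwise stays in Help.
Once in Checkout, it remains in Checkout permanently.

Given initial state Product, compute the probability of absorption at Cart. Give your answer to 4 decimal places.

Let h(s) be the probability of absorption at Cart starting from transient state s. Then h(Cart) = 1 and h(Checkout) = 0. By first-step analysis:
h(Product) = 0.34·h(Product) + 0.16·1 + 0.2·h(Help) + 0.3·0
h(Help) = 0.3·h(Product) + 0.24·1 + 0.26·h(Help) + 0.2·0
Solving: h(Product) = 0.3884, h(Help) = 0.4818.
Starting from Product, the probability is 0.3884.

0.3884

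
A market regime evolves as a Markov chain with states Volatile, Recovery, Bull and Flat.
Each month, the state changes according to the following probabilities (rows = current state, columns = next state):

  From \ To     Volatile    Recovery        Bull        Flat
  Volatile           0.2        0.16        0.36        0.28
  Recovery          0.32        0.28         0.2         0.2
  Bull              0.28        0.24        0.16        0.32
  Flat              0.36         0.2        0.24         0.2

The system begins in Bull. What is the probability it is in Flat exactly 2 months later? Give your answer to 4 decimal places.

0.2416

Propagate the distribution vector 2 months from Bull.
After 0 months: (0.0000, 0.0000, 1.0000, 0.0000)
After 1 month: (0.2800, 0.2400, 0.1600, 0.3200)
After 2 months: (0.2928, 0.2144, 0.2512, 0.2416)
P(in Flat after 2 months) = 0.2416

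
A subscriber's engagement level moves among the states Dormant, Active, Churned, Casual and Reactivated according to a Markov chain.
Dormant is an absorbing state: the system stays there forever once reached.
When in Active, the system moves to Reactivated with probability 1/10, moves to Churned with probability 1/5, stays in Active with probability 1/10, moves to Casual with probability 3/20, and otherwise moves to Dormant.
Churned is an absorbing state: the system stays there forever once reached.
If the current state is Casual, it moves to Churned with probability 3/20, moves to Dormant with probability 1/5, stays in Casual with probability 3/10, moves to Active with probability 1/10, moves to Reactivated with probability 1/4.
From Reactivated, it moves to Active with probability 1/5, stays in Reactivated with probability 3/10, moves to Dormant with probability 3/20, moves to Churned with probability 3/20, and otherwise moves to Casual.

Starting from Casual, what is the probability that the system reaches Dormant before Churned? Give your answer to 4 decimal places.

Let h(s) be the probability of absorption at Dormant starting from transient state s. Then h(Dormant) = 1 and h(Churned) = 0. By first-step analysis:
h(Active) = 0.45·1 + 0.1·h(Active) + 0.2·0 + 0.15·h(Casual) + 0.1·h(Reactivated)
h(Casual) = 0.2·1 + 0.1·h(Active) + 0.15·0 + 0.3·h(Casual) + 0.25·h(Reactivated)
h(Reactivated) = 0.15·1 + 0.2·h(Active) + 0.15·0 + 0.2·h(Casual) + 0.3·h(Reactivated)
Solving: h(Active) = 0.6606, h(Casual) = 0.5836, h(Reactivated) = 0.5698.
Starting from Casual, the probability is 0.5836.

0.5836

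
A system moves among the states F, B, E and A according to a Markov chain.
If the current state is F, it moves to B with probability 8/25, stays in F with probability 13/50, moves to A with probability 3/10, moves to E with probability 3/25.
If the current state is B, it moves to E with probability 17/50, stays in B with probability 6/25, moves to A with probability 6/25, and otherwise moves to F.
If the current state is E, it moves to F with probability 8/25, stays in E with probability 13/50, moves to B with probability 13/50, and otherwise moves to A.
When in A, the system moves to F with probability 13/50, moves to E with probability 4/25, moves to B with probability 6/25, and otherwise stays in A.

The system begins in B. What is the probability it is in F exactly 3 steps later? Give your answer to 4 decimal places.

Propagate the distribution vector 3 steps from B.
After 0 steps: (0.0000, 1.0000, 0.0000, 0.0000)
After 1 step: (0.1800, 0.2400, 0.3400, 0.2400)
After 2 steps: (0.2612, 0.2612, 0.2300, 0.2476)
After 3 steps: (0.2529, 0.2655, 0.2196, 0.2620)
P(in F after 3 steps) = 0.2529

0.2529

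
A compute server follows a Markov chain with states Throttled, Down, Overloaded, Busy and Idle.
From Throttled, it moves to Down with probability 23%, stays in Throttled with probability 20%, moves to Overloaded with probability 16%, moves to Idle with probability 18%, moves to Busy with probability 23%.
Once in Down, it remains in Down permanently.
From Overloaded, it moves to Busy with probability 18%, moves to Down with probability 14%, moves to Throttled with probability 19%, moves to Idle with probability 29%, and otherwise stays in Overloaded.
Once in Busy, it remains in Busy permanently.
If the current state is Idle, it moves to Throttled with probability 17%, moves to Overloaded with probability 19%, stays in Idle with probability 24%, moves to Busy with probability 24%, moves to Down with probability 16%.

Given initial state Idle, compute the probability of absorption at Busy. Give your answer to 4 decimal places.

Let h(s) be the probability of absorption at Busy starting from transient state s. Then h(Busy) = 1 and h(Down) = 0. By first-step analysis:
h(Throttled) = 0.2·h(Throttled) + 0.23·0 + 0.16·h(Overloaded) + 0.23·1 + 0.18·h(Idle)
h(Overloaded) = 0.19·h(Throttled) + 0.14·0 + 0.2·h(Overloaded) + 0.18·1 + 0.29·h(Idle)
h(Idle) = 0.17·h(Throttled) + 0.16·0 + 0.19·h(Overloaded) + 0.24·1 + 0.24·h(Idle)
Solving: h(Throttled) = 0.5282, h(Overloaded) = 0.5584, h(Idle) = 0.5735.
Starting from Idle, the probability is 0.5735.

0.5735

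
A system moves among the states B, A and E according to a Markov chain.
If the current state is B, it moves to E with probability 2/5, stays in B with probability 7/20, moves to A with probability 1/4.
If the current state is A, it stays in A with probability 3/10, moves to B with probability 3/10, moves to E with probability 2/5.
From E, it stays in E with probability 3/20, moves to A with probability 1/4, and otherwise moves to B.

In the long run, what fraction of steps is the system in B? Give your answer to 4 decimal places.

0.4168

Let the stationary distribution be π with π = πP and π_1 + π_2 + π_3 = 1.
π_1 = 0.35·π_1 + 0.3·π_2 + 0.6·π_3
π_2 = 0.25·π_1 + 0.3·π_2 + 0.25·π_3
Solving with the normalization constraint gives π = (0.4168, 0.2632, 0.3200).
So the stationary probability of B is 0.4168.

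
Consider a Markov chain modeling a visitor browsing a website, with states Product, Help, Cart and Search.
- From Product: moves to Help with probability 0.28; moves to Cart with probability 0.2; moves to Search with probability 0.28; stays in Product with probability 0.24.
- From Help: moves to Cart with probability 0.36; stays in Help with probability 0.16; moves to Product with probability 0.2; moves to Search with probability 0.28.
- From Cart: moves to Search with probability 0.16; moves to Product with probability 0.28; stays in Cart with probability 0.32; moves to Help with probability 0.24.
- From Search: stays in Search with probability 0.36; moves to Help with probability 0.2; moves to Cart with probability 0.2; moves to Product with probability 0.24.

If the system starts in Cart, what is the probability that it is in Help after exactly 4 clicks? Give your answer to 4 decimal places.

0.2213

Propagate the distribution vector 4 clicks from Cart.
After 0 clicks: (0.0000, 0.0000, 1.0000, 0.0000)
After 1 click: (0.2800, 0.2400, 0.3200, 0.1600)
After 2 clicks: (0.2432, 0.2256, 0.2768, 0.2544)
After 3 clicks: (0.2420, 0.2215, 0.2693, 0.2671)
After 4 clicks: (0.2419, 0.2213, 0.2678, 0.2691)
P(in Help after 4 clicks) = 0.2213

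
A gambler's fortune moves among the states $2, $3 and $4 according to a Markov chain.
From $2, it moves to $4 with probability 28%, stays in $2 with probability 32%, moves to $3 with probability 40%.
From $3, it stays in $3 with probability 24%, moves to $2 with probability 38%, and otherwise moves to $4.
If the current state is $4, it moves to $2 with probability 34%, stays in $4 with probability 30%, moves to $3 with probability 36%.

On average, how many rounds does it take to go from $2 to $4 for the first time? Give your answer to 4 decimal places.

3.1798

Let t(s) be the expected number of rounds to first reach $4 from state s, with t($4) = 0. Conditioning on the first round:
t($2) = 1 + 0.32·t($2) + 0.4·t($3)
t($3) = 1 + 0.38·t($2) + 0.24·t($3)
Solving: t($2) = 3.1798, t($3) = 2.9057.
Expected rounds from $2 to $4: 3.1798.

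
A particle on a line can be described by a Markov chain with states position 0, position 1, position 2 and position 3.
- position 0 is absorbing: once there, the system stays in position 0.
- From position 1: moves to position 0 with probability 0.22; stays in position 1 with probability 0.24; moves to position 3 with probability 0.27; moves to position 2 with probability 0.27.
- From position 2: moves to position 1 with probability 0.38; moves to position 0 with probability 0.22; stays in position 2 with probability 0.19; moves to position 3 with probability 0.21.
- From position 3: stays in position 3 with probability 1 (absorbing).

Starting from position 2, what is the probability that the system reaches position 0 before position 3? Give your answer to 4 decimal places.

0.4889

Let h(s) be the probability of absorption at position 0 starting from transient state s. Then h(position 0) = 1 and h(position 3) = 0. By first-step analysis:
h(position 1) = 0.22·1 + 0.24·h(position 1) + 0.27·h(position 2) + 0.27·0
h(position 2) = 0.22·1 + 0.38·h(position 1) + 0.19·h(position 2) + 0.21·0
Solving: h(position 1) = 0.4632, h(position 2) = 0.4889.
Starting from position 2, the probability is 0.4889.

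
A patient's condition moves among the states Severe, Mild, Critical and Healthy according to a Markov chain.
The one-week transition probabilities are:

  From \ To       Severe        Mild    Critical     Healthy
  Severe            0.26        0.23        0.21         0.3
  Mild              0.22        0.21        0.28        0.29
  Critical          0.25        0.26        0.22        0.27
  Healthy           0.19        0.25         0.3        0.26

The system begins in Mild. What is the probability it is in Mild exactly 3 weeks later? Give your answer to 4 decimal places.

0.2384

Propagate the distribution vector 3 weeks from Mild.
After 0 weeks: (0.0000, 1.0000, 0.0000, 0.0000)
After 1 week: (0.2200, 0.2100, 0.2800, 0.2900)
After 2 weeks: (0.2285, 0.2400, 0.2536, 0.2779)
After 3 weeks: (0.2284, 0.2384, 0.2543, 0.2789)
P(in Mild after 3 weeks) = 0.2384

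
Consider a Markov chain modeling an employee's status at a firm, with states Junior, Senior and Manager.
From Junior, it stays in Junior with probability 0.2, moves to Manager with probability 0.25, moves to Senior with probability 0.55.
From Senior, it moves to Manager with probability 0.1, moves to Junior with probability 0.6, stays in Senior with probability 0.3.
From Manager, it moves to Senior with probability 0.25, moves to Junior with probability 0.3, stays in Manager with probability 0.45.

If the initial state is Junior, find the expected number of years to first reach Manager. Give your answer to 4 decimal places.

Let t(s) be the expected number of years to first reach Manager from state s, with t(Manager) = 0. Conditioning on the first year:
t(Junior) = 1 + 0.2·t(Junior) + 0.55·t(Senior)
t(Senior) = 1 + 0.6·t(Junior) + 0.3·t(Senior)
Solving: t(Junior) = 5.4348, t(Senior) = 6.0870.
Expected years from Junior to Manager: 5.4348.

5.4348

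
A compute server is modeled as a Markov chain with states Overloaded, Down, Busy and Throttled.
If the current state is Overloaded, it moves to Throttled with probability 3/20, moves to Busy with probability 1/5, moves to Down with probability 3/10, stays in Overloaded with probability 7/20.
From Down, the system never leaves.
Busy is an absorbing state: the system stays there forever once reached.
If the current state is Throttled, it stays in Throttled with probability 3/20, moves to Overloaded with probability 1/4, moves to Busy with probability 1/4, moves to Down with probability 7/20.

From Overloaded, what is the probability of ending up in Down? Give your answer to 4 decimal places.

Let h(s) be the probability of absorption at Down starting from transient state s. Then h(Down) = 1 and h(Busy) = 0. By first-step analysis:
h(Overloaded) = 0.35·h(Overloaded) + 0.3·1 + 0.2·0 + 0.15·h(Throttled)
h(Throttled) = 0.25·h(Overloaded) + 0.35·1 + 0.25·0 + 0.15·h(Throttled)
Solving: h(Overloaded) = 0.5971, h(Throttled) = 0.5874.
Starting from Overloaded, the probability is 0.5971.

0.5971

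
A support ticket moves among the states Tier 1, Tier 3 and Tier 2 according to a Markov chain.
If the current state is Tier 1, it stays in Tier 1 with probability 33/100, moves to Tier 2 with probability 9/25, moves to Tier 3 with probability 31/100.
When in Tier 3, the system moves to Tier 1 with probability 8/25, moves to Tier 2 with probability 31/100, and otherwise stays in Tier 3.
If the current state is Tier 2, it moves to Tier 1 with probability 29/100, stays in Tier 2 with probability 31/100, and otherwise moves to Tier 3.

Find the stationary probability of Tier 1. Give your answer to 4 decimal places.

Let the stationary distribution be π with π = πP and π_1 + π_2 + π_3 = 1.
π_1 = 0.33·π_1 + 0.32·π_2 + 0.29·π_3
π_2 = 0.31·π_1 + 0.37·π_2 + 0.4·π_3
Solving with the normalization constraint gives π = (0.3134, 0.3610, 0.3257).
So the stationary probability of Tier 1 is 0.3134.

0.3134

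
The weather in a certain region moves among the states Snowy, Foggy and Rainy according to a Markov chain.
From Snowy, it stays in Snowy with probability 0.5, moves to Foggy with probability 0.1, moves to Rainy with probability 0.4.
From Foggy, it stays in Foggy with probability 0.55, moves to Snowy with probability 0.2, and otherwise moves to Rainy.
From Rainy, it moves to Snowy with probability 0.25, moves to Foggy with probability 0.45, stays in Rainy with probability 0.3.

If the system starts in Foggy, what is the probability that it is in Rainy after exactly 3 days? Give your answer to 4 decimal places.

0.3055

Propagate the distribution vector 3 days from Foggy.
After 0 days: (0.0000, 1.0000, 0.0000)
After 1 day: (0.2000, 0.5500, 0.2500)
After 2 days: (0.2725, 0.4350, 0.2925)
After 3 days: (0.2964, 0.3981, 0.3055)
P(in Rainy after 3 days) = 0.3055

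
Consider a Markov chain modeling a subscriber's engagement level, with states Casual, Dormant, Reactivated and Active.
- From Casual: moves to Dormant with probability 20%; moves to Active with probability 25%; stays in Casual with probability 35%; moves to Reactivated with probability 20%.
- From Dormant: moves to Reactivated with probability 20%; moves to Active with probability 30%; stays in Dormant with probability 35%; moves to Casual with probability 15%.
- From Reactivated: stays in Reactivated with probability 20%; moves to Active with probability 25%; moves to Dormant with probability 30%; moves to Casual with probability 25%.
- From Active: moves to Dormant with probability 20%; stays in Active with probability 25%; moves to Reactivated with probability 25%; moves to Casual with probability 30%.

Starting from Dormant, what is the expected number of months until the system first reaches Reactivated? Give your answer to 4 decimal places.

4.6791

Let t(s) be the expected number of months to first reach Reactivated from state s, with t(Reactivated) = 0. Conditioning on the first month:
t(Casual) = 1 + 0.35·t(Casual) + 0.2·t(Dormant) + 0.25·t(Active)
t(Dormant) = 1 + 0.15·t(Casual) + 0.35·t(Dormant) + 0.3·t(Active)
t(Active) = 1 + 0.3·t(Casual) + 0.2·t(Dormant) + 0.25·t(Active)
Solving: t(Casual) = 4.6929, t(Dormant) = 4.6791, t(Active) = 4.4582.
Expected months from Dormant to Reactivated: 4.6791.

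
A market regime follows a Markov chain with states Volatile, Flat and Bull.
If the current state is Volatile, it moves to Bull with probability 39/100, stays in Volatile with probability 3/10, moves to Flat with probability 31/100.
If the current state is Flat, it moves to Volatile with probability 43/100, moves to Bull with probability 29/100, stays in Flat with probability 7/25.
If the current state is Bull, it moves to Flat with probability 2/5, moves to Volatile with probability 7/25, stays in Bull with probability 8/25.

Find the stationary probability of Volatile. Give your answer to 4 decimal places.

Let the stationary distribution be π with π = πP and π_1 + π_2 + π_3 = 1.
π_1 = 0.3·π_1 + 0.43·π_2 + 0.28·π_3
π_2 = 0.31·π_1 + 0.28·π_2 + 0.4·π_3
Solving with the normalization constraint gives π = (0.3362, 0.3301, 0.3336).
So the stationary probability of Volatile is 0.3362.

0.3362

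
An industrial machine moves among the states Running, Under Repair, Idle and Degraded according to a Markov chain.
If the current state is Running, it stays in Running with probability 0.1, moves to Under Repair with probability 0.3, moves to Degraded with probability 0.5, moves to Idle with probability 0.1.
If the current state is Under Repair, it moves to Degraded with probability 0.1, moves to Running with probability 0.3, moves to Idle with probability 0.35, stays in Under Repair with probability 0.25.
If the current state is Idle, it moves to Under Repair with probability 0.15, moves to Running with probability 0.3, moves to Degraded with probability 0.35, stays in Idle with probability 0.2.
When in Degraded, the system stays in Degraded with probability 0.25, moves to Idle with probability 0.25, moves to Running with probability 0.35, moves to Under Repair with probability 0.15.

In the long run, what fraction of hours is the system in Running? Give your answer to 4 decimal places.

Let the stationary distribution be π with π = πP and π_1 + π_2 + π_3 + π_4 = 1.
π_1 = 0.1·π_1 + 0.3·π_2 + 0.3·π_3 + 0.35·π_4
π_2 = 0.3·π_1 + 0.25·π_2 + 0.15·π_3 + 0.15·π_4
π_3 = 0.1·π_1 + 0.35·π_2 + 0.2·π_3 + 0.25·π_4
Solving with the normalization constraint gives π = (0.2628, 0.2105, 0.2206, 0.3062).
So the stationary probability of Running is 0.2628.

0.2628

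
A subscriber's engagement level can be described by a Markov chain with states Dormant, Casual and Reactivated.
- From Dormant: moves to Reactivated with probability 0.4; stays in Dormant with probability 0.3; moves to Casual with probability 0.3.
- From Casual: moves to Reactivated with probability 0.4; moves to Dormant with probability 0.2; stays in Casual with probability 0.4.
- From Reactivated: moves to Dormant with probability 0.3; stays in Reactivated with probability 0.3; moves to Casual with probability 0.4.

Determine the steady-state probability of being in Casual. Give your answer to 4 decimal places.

Let the stationary distribution be π with π = πP and π_1 + π_2 + π_3 = 1.
π_1 = 0.3·π_1 + 0.2·π_2 + 0.3·π_3
π_2 = 0.3·π_1 + 0.4·π_2 + 0.4·π_3
Solving with the normalization constraint gives π = (0.2626, 0.3737, 0.3636).
So the stationary probability of Casual is 0.3737.

0.3737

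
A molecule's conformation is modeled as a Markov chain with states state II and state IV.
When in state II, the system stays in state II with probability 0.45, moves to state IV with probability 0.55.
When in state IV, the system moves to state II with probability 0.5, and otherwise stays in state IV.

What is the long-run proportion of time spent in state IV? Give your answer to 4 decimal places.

Let the stationary distribution be π with π = πP and π_1 + π_2 = 1.
π_1 = 0.45·π_1 + 0.5·π_2
Solving with the normalization constraint gives π = (0.4762, 0.5238).
So the stationary probability of state IV is 0.5238.

0.5238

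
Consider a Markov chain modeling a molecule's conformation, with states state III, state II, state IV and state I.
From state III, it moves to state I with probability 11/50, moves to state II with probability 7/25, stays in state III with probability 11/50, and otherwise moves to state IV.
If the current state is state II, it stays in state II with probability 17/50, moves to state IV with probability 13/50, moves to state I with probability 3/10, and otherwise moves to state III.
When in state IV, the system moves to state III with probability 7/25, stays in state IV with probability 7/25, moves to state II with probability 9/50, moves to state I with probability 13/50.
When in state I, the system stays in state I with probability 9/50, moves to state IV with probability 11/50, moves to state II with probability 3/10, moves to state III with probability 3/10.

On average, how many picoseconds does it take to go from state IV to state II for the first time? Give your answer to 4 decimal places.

Let t(s) be the expected number of picoseconds to first reach state II from state s, with t(state II) = 0. Conditioning on the first picosecond:
t(state III) = 1 + 0.22·t(state III) + 0.28·t(state IV) + 0.22·t(state I)
t(state IV) = 1 + 0.28·t(state III) + 0.28·t(state IV) + 0.26·t(state I)
t(state I) = 1 + 0.3·t(state III) + 0.22·t(state IV) + 0.18·t(state I)
Solving: t(state III) = 3.8795, t(state IV) = 4.2636, t(state I) = 3.7827.
Expected picoseconds from state IV to state II: 4.2636.

4.2636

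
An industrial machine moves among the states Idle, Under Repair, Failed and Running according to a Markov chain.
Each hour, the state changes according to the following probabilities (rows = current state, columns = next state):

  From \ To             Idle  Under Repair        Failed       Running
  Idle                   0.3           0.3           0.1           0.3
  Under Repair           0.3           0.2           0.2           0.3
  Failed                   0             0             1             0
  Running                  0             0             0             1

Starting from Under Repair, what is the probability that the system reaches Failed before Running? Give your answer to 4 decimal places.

Let h(s) be the probability of absorption at Failed starting from transient state s. Then h(Failed) = 1 and h(Running) = 0. By first-step analysis:
h(Idle) = 0.3·h(Idle) + 0.3·h(Under Repair) + 0.1·1 + 0.3·0
h(Under Repair) = 0.3·h(Idle) + 0.2·h(Under Repair) + 0.2·1 + 0.3·0
Solving: h(Idle) = 0.2979, h(Under Repair) = 0.3617.
Starting from Under Repair, the probability is 0.3617.

0.3617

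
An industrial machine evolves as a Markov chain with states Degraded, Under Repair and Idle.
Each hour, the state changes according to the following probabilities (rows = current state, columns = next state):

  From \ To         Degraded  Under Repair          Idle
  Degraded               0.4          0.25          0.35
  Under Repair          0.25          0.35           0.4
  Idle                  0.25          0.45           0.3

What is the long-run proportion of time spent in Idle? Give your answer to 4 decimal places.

0.3503

Let the stationary distribution be π with π = πP and π_1 + π_2 + π_3 = 1.
π_1 = 0.4·π_1 + 0.25·π_2 + 0.25·π_3
π_2 = 0.25·π_1 + 0.35·π_2 + 0.45·π_3
Solving with the normalization constraint gives π = (0.2941, 0.3556, 0.3503).
So the stationary probability of Idle is 0.3503.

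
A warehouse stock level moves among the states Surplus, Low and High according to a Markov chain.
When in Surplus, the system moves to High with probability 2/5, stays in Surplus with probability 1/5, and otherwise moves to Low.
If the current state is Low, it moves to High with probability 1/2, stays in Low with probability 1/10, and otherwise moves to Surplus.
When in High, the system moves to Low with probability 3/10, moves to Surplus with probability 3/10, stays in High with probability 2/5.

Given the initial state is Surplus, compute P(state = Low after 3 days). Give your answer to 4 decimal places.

Propagate the distribution vector 3 days from Surplus.
After 0 days: (1.0000, 0.0000, 0.0000)
After 1 day: (0.2000, 0.4000, 0.4000)
After 2 days: (0.3200, 0.2400, 0.4400)
After 3 days: (0.2920, 0.2840, 0.4240)
P(in Low after 3 days) = 0.2840

0.2840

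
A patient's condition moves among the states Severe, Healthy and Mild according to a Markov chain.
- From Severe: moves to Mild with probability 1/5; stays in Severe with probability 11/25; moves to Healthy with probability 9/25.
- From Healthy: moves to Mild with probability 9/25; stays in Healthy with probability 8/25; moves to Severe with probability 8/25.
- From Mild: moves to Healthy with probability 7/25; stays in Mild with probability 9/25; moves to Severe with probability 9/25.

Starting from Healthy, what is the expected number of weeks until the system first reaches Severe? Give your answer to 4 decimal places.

2.9904

Let t(s) be the expected number of weeks to first reach Severe from state s, with t(Severe) = 0. Conditioning on the first week:
t(Healthy) = 1 + 0.32·t(Healthy) + 0.36·t(Mild)
t(Mild) = 1 + 0.28·t(Healthy) + 0.36·t(Mild)
Solving: t(Healthy) = 2.9904, t(Mild) = 2.8708.
Expected weeks from Healthy to Severe: 2.9904.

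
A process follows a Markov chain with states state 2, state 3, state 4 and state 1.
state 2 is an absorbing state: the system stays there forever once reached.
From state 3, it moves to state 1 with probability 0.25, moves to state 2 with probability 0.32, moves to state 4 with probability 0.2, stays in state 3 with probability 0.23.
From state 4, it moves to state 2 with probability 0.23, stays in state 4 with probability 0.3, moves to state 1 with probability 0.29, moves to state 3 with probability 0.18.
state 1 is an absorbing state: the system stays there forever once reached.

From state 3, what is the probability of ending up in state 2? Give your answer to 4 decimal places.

0.5368

Let h(s) be the probability of absorption at state 2 starting from transient state s. Then h(state 2) = 1 and h(state 1) = 0. By first-step analysis:
h(state 3) = 0.32·1 + 0.23·h(state 3) + 0.2·h(state 4) + 0.25·0
h(state 4) = 0.23·1 + 0.18·h(state 3) + 0.3·h(state 4) + 0.29·0
Solving: h(state 3) = 0.5368, h(state 4) = 0.4666.
Starting from state 3, the probability is 0.5368.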